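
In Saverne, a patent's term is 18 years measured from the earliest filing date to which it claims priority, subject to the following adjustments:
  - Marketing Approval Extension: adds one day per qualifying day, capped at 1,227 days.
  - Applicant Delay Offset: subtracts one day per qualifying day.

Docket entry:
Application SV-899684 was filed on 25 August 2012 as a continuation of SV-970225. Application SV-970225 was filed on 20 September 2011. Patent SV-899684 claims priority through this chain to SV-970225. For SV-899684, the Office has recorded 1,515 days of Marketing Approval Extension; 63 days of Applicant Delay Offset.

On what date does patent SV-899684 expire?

November 27, 2032

Earliest priority filing: 20 September 2011.
Base term: 20 September 2011 + 18 years → 20 September 2029.
Marketing Approval Extension: 1515 days claimed exceeds the 1227-day cap, so +1227 days → 29 January 2033.
Applicant Delay Offset: −63 days → 27 November 2032.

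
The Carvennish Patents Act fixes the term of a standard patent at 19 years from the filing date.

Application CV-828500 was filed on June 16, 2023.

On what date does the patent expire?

Filing date + 19 years → 16 June 2042.

2042-06-16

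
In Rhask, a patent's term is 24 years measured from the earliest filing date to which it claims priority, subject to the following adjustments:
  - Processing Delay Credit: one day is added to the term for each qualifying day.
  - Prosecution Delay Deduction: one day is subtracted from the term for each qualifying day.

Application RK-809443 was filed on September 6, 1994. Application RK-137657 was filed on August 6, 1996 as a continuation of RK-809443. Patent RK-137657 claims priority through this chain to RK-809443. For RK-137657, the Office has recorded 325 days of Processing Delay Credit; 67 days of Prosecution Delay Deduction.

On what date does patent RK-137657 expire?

May 22, 2019

Earliest priority filing: 6 September 1994.
Base term: 6 September 1994 + 24 years → 6 September 2018.
Processing Delay Credit: +325 days → 28 July 2019.
Prosecution Delay Deduction: −67 days → 22 May 2019.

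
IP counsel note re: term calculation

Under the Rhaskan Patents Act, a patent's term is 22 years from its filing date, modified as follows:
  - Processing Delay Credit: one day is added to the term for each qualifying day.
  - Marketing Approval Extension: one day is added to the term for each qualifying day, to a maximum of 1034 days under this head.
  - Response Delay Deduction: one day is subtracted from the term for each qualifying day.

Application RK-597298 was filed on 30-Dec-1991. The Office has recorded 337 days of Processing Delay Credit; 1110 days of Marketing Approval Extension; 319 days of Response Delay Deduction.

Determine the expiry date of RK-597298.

Base term: filing date + 22 years → 30 December 2013.
Processing Delay Credit: +337 days → 2 December 2014.
Marketing Approval Extension: 1110 days claimed exceeds the 1034-day cap, so +1034 days → 1 October 2017.
Response Delay Deduction: −319 days → 16 November 2016.

November 16, 2016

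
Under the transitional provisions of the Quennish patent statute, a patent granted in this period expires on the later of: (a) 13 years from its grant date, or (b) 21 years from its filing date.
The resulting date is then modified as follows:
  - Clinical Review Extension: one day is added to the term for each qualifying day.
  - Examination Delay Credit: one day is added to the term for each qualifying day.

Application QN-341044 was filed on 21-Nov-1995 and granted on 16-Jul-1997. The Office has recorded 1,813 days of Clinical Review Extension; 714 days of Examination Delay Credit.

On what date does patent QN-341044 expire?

2023-10-23

(a) grant + 13 years → 16 July 2010.
(b) filing + 21 years → 21 November 2016.
Later of the two: 21 November 2016.
Clinical Review Extension: +1813 days → 8 November 2021.
Examination Delay Credit: +714 days → 23 October 2023.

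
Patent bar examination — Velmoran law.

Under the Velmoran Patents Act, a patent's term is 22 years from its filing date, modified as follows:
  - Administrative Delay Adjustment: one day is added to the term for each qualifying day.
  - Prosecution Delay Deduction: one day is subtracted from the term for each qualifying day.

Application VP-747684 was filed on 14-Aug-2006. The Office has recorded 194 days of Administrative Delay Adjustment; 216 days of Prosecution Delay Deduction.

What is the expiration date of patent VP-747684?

July 23, 2028

Base term: filing date + 22 years → 14 August 2028.
Administrative Delay Adjustment: +194 days → 24 February 2029.
Prosecution Delay Deduction: −216 days → 23 July 2028.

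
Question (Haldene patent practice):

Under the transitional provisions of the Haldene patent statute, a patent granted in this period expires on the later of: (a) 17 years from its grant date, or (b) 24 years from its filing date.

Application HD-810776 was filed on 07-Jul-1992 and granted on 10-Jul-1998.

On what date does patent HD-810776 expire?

(a) grant + 17 years → 10 July 2015.
(b) filing + 24 years → 7 July 2016.
Later of the two: 7 July 2016.

July 7, 2016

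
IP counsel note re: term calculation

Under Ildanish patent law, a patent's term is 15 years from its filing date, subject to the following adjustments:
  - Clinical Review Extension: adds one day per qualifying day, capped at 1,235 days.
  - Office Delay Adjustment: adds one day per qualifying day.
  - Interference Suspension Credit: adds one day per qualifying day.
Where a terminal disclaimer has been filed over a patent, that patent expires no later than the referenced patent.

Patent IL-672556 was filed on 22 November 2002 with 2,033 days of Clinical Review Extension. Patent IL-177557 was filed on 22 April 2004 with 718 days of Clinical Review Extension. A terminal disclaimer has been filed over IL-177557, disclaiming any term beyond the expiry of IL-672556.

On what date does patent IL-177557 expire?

April 9, 2021

Natural term of IL-177557:
  Base: filing + 15 years → 22 April 2019.
  Clinical Review Extension: 718 days (within the 1235-day cap) → +718 days → 9 April 2021.
Expiry of referenced patent IL-672556:
  Base: filing + 15 years → 22 November 2017.
  Clinical Review Extension: 2033 days claimed exceeds the 1235-day cap, so +1235 days → 10 April 2021.
Terminal disclaimer: IL-177557 expires on the earlier of 9 April 2021 and 10 April 2021.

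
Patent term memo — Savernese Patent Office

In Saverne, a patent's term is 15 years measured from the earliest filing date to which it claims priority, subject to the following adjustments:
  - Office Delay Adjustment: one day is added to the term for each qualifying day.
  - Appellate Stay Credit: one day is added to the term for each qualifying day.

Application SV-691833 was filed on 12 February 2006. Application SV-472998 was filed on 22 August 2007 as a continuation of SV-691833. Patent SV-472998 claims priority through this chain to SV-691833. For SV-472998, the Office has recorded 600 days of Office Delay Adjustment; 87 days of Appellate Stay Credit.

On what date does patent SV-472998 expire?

Earliest priority filing: 12 February 2006.
Base term: 12 February 2006 + 15 years → 12 February 2021.
Office Delay Adjustment: +600 days → 5 October 2022.
Appellate Stay Credit: +87 days → 31 December 2022.

2022-12-31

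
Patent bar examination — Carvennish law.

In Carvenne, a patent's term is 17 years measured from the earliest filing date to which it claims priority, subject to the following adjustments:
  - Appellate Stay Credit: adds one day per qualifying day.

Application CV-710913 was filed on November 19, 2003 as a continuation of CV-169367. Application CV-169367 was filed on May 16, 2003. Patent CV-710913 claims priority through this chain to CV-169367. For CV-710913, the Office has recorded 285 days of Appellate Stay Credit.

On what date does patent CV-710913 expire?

Earliest priority filing: 16 May 2003.
Base term: 16 May 2003 + 17 years → 16 May 2020.
Appellate Stay Credit: +285 days → 25 February 2021.

February 25, 2021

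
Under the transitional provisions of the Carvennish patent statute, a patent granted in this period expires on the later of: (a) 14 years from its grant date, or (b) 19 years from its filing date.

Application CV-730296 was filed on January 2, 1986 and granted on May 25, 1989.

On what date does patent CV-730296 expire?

(a) grant + 14 years → 25 May 2003.
(b) filing + 19 years → 2 January 2005.
Later of the two: 2 January 2005.

2005-01-02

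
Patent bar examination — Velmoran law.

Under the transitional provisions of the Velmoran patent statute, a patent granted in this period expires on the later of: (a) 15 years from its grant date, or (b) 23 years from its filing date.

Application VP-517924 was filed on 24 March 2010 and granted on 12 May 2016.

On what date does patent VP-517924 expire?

2033-03-24

(a) grant + 15 years → 12 May 2031.
(b) filing + 23 years → 24 March 2033.
Later of the two: 24 March 2033.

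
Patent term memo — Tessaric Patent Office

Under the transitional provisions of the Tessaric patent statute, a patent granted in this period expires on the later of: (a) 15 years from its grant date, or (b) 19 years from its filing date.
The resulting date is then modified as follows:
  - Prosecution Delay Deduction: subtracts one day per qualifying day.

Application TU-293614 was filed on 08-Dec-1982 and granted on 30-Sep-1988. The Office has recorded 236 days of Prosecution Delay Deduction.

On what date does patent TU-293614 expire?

2003-02-06

(a) grant + 15 years → 30 September 2003.
(b) filing + 19 years → 8 December 2001.
Later of the two: 30 September 2003.
Prosecution Delay Deduction: −236 days → 6 February 2003.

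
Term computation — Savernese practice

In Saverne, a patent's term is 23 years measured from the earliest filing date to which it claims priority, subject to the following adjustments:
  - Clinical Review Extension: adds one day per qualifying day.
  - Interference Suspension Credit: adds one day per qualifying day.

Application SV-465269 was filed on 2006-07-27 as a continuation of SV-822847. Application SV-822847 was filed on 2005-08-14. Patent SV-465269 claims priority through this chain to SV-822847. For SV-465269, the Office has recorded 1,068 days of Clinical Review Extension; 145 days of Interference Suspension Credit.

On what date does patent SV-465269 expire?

Earliest priority filing: 14 August 2005.
Base term: 14 August 2005 + 23 years → 14 August 2028.
Clinical Review Extension: +1068 days → 18 July 2031.
Interference Suspension Credit: +145 days → 10 December 2031.

December 10, 2031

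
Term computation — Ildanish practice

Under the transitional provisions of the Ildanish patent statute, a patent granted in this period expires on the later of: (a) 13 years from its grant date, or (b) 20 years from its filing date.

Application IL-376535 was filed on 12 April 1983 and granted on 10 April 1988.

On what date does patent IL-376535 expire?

(a) grant + 13 years → 10 April 2001.
(b) filing + 20 years → 12 April 2003.
Later of the two: 12 April 2003.

April 12, 2003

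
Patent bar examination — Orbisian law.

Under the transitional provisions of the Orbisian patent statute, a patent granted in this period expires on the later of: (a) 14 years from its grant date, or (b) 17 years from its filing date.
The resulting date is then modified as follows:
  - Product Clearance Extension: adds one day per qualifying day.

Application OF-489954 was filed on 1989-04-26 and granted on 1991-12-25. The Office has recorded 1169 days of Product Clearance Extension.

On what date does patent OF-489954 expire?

(a) grant + 14 years → 25 December 2005.
(b) filing + 17 years → 26 April 2006.
Later of the two: 26 April 2006.
Product Clearance Extension: +1169 days → 8 July 2009.

July 8, 2009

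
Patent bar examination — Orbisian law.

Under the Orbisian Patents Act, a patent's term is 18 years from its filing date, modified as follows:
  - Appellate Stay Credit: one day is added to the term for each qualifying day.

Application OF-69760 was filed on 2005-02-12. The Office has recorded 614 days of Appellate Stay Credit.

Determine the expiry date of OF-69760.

Base term: filing date + 18 years → 12 February 2023.
Appellate Stay Credit: +614 days → 18 October 2024.

2024-10-18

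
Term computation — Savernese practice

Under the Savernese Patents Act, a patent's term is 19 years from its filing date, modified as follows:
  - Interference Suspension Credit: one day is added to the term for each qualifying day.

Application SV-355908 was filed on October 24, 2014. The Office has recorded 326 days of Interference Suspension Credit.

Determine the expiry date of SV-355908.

Base term: filing date + 19 years → 24 October 2033.
Interference Suspension Credit: +326 days → 15 September 2034.

September 15, 2034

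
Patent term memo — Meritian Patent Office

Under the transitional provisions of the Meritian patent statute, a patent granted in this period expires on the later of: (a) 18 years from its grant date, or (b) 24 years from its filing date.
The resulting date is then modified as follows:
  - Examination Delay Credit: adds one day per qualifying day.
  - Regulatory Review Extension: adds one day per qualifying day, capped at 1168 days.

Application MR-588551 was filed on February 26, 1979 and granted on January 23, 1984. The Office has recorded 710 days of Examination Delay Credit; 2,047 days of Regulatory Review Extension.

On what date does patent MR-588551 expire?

(a) grant + 18 years → 23 January 2002.
(b) filing + 24 years → 26 February 2003.
Later of the two: 26 February 2003.
Examination Delay Credit: +710 days → 5 February 2005.
Regulatory Review Extension: 2047 days claimed exceeds the 1168-day cap, so +1168 days → 18 April 2008.

2008-04-18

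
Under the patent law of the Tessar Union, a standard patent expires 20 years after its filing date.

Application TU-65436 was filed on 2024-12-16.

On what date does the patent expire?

Filing date + 20 years → 16 December 2044.

December 16, 2044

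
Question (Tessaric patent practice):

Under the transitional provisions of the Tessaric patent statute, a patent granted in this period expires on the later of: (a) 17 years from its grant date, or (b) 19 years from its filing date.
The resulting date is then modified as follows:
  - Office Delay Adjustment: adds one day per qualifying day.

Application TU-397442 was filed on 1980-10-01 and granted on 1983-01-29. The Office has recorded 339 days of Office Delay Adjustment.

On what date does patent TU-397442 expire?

(a) grant + 17 years → 29 January 2000.
(b) filing + 19 years → 1 October 1999.
Later of the two: 29 January 2000.
Office Delay Adjustment: +339 days → 2 January 2001.

2001-01-02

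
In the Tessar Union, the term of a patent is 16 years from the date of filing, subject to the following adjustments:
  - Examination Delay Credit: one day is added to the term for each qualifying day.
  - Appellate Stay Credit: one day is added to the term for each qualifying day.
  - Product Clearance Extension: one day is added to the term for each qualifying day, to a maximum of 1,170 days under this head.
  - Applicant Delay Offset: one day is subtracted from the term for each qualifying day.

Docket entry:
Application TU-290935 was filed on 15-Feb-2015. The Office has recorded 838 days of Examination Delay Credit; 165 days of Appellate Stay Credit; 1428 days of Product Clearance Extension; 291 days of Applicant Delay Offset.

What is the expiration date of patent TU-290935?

April 11, 2036

Base term: filing date + 16 years → 15 February 2031.
Examination Delay Credit: +838 days → 2 June 2033.
Appellate Stay Credit: +165 days → 14 November 2033.
Product Clearance Extension: 1428 days claimed exceeds the 1170-day cap, so +1170 days → 27 January 2037.
Applicant Delay Offset: −291 days → 11 April 2036.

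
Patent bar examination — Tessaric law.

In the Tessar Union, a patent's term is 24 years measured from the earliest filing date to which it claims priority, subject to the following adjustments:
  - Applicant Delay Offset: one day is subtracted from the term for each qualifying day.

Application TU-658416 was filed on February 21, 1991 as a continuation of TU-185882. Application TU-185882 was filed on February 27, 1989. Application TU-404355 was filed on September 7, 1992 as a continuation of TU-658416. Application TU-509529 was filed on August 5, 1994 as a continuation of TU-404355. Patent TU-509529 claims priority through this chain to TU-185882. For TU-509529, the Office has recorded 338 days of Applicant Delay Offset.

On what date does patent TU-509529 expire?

2012-03-26

Earliest priority filing: 27 February 1989.
Base term: 27 February 1989 + 24 years → 27 February 2013.
Applicant Delay Offset: −338 days → 26 March 2012.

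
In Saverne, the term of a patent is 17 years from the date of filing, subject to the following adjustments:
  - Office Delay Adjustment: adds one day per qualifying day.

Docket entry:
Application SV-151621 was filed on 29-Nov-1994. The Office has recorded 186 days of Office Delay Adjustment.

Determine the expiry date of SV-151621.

June 2, 2012

Base term: filing date + 17 years → 29 November 2011.
Office Delay Adjustment: +186 days → 2 June 2012.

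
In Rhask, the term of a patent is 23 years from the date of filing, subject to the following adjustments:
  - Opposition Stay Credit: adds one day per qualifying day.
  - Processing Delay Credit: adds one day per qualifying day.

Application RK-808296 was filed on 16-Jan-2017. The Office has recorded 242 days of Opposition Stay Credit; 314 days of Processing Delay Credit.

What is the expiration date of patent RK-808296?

Base term: filing date + 23 years → 16 January 2040.
Opposition Stay Credit: +242 days → 14 September 2040.
Processing Delay Credit: +314 days → 25 July 2041.

2041-07-25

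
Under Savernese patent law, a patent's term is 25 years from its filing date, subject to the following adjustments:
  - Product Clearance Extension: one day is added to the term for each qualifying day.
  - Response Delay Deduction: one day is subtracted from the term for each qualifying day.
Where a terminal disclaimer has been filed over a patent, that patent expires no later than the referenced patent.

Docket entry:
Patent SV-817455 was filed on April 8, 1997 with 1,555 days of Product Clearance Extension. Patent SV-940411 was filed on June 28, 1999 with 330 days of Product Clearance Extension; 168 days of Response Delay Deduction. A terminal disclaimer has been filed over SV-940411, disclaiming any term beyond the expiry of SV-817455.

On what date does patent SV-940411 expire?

December 7, 2024

Natural term of SV-940411:
  Base: filing + 25 years → 28 June 2024.
  Product Clearance Extension: +330 days → 24 May 2025.
  Response Delay Deduction: −168 days → 7 December 2024.
Expiry of referenced patent SV-817455:
  Base: filing + 25 years → 8 April 2022.
  Product Clearance Extension: +1555 days → 11 July 2026.
Terminal disclaimer: SV-940411 expires on the earlier of 7 December 2024 and 11 July 2026.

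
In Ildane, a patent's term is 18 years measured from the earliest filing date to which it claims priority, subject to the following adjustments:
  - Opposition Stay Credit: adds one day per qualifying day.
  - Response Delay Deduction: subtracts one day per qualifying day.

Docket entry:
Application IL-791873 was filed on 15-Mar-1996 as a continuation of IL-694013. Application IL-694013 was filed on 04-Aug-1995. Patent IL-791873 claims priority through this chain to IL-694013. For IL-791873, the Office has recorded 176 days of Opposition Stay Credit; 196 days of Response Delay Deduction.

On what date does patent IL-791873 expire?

July 15, 2013

Earliest priority filing: 4 August 1995.
Base term: 4 August 1995 + 18 years → 4 August 2013.
Opposition Stay Credit: +176 days → 27 January 2014.
Response Delay Deduction: −196 days → 15 July 2013.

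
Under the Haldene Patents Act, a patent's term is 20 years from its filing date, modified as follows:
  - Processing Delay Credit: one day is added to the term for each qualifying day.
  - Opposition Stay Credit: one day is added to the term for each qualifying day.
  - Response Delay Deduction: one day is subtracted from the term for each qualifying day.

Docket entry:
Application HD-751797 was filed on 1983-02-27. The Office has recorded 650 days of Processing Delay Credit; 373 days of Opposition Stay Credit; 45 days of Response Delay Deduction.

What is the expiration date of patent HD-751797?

November 1, 2005

Base term: filing date + 20 years → 27 February 2003.
Processing Delay Credit: +650 days → 8 December 2004.
Opposition Stay Credit: +373 days → 16 December 2005.
Response Delay Deduction: −45 days → 1 November 2005.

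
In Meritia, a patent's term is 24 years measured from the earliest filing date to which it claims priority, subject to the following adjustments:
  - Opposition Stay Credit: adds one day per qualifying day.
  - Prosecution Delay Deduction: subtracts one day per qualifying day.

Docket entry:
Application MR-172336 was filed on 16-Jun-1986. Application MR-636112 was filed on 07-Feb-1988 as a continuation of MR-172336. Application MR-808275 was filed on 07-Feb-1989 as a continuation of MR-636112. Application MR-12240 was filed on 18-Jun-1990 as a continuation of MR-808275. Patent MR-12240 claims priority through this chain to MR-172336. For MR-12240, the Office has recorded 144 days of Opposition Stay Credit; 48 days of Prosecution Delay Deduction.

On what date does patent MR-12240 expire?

September 20, 2010

Earliest priority filing: 16 June 1986.
Base term: 16 June 1986 + 24 years → 16 June 2010.
Opposition Stay Credit: +144 days → 7 November 2010.
Prosecution Delay Deduction: −48 days → 20 September 2010.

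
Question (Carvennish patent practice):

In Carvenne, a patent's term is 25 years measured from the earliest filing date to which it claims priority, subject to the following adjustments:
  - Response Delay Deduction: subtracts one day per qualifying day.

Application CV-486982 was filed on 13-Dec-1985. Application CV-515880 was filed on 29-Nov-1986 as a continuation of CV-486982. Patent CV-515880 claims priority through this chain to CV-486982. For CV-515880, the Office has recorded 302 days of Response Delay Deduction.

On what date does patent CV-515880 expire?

February 14, 2010

Earliest priority filing: 13 December 1985.
Base term: 13 December 1985 + 25 years → 13 December 2010.
Response Delay Deduction: −302 days → 14 February 2010.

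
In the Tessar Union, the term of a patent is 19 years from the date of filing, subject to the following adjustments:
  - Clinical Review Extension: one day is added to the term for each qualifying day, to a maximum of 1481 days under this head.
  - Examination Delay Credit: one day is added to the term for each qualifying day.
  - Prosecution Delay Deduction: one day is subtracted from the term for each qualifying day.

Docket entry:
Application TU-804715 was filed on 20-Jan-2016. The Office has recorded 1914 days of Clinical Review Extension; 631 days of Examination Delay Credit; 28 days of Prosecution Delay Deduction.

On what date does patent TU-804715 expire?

Base term: filing date + 19 years → 20 January 2035.
Clinical Review Extension: 1914 days claimed exceeds the 1481-day cap, so +1481 days → 9 February 2039.
Examination Delay Credit: +631 days → 1 November 2040.
Prosecution Delay Deduction: −28 days → 4 October 2040.

October 4, 2040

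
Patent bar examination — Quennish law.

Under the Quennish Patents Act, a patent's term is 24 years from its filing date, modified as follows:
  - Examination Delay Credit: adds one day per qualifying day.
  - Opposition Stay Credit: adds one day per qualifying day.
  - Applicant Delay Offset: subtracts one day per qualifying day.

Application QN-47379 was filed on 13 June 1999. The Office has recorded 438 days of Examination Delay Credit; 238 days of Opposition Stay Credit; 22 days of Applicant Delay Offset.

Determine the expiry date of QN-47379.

Base term: filing date + 24 years → 13 June 2023.
Examination Delay Credit: +438 days → 24 August 2024.
Opposition Stay Credit: +238 days → 19 April 2025.
Applicant Delay Offset: −22 days → 28 March 2025.

2025-03-28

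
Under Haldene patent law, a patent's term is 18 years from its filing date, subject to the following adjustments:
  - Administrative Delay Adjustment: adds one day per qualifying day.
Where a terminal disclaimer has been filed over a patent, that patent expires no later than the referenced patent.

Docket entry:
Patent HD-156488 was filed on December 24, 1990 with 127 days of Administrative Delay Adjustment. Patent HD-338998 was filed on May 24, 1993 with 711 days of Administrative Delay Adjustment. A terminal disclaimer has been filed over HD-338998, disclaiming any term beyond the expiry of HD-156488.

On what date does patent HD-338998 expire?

April 30, 2009

Natural term of HD-338998:
  Base: filing + 18 years → 24 May 2011.
  Administrative Delay Adjustment: +711 days → 4 May 2013.
Expiry of referenced patent HD-156488:
  Base: filing + 18 years → 24 December 2008.
  Administrative Delay Adjustment: +127 days → 30 April 2009.
Terminal disclaimer: HD-338998 expires on the earlier of 4 May 2013 and 30 April 2009.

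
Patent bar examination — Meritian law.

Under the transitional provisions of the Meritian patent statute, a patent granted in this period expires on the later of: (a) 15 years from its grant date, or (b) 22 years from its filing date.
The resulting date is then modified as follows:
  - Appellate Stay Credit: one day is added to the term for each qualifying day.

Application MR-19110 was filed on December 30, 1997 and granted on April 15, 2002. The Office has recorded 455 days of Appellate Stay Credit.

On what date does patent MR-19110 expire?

March 29, 2021

(a) grant + 15 years → 15 April 2017.
(b) filing + 22 years → 30 December 2019.
Later of the two: 30 December 2019.
Appellate Stay Credit: +455 days → 29 March 2021.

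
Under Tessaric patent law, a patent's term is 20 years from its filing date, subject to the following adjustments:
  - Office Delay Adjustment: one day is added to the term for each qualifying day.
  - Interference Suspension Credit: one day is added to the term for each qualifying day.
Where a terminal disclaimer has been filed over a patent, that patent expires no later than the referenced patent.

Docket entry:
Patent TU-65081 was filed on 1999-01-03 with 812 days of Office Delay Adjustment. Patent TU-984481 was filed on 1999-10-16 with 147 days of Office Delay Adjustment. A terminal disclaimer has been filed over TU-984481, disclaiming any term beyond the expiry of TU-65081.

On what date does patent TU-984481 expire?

Natural term of TU-984481:
  Base: filing + 20 years → 16 October 2019.
  Office Delay Adjustment: +147 days → 11 March 2020.
Expiry of referenced patent TU-65081:
  Base: filing + 20 years → 3 January 2019.
  Office Delay Adjustment: +812 days → 25 March 2021.
Terminal disclaimer: TU-984481 expires on the earlier of 11 March 2020 and 25 March 2021.

2020-03-11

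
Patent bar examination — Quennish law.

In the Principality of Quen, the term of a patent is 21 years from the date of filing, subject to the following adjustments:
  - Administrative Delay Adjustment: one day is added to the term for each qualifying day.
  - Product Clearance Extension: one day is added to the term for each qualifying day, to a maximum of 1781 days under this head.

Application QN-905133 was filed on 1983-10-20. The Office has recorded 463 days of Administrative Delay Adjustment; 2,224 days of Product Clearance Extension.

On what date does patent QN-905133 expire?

Base term: filing date + 21 years → 20 October 2004.
Administrative Delay Adjustment: +463 days → 26 January 2006.
Product Clearance Extension: 2224 days claimed exceeds the 1781-day cap, so +1781 days → 12 December 2010.

2010-12-12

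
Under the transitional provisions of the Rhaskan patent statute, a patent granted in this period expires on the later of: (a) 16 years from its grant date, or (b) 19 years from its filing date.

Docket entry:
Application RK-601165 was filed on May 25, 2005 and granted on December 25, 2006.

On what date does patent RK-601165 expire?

(a) grant + 16 years → 25 December 2022.
(b) filing + 19 years → 25 May 2024.
Later of the two: 25 May 2024.

2024-05-25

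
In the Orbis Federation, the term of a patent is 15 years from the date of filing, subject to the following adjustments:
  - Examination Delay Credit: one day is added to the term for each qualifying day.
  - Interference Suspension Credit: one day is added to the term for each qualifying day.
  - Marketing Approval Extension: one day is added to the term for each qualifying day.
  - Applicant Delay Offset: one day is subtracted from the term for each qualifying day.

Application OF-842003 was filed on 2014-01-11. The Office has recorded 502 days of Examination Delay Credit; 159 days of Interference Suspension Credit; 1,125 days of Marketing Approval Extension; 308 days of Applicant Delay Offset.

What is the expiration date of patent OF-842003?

Base term: filing date + 15 years → 11 January 2029.
Examination Delay Credit: +502 days → 28 May 2030.
Interference Suspension Credit: +159 days → 3 November 2030.
Marketing Approval Extension: +1125 days → 2 December 2033.
Applicant Delay Offset: −308 days → 28 January 2033.

January 28, 2033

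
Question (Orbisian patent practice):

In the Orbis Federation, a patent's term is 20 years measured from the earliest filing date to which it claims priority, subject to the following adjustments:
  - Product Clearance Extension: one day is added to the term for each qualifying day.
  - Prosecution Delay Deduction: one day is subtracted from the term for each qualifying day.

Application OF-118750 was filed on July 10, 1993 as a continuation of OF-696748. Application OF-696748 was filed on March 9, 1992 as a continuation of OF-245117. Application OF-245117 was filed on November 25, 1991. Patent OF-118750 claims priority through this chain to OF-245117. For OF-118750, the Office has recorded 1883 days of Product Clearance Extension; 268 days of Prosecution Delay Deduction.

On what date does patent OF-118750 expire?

Earliest priority filing: 25 November 1991.
Base term: 25 November 1991 + 20 years → 25 November 2011.
Product Clearance Extension: +1883 days → 20 January 2017.
Prosecution Delay Deduction: −268 days → 27 April 2016.

April 27, 2016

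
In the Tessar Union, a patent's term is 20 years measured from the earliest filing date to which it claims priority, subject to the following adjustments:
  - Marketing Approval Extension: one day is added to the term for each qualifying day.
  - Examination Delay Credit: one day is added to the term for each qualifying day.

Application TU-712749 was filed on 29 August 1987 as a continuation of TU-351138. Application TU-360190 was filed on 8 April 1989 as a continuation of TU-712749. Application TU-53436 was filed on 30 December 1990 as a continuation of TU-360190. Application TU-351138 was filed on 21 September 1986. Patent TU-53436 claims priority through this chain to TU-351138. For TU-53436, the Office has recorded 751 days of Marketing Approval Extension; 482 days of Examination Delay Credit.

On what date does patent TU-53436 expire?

Earliest priority filing: 21 September 1986.
Base term: 21 September 1986 + 20 years → 21 September 2006.
Marketing Approval Extension: +751 days → 11 October 2008.
Examination Delay Credit: +482 days → 5 February 2010.

February 5, 2010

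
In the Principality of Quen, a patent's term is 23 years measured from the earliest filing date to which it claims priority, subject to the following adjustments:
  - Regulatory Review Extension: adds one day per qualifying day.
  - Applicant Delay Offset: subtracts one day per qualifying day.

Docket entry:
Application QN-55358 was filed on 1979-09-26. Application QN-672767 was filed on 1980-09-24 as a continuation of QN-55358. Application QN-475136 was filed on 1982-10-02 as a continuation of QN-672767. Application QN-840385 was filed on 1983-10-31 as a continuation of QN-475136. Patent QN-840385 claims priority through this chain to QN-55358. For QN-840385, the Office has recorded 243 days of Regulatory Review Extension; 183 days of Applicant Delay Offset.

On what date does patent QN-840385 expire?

November 25, 2002

Earliest priority filing: 26 September 1979.
Base term: 26 September 1979 + 23 years → 26 September 2002.
Regulatory Review Extension: +243 days → 27 May 2003.
Applicant Delay Offset: −183 days → 25 November 2002.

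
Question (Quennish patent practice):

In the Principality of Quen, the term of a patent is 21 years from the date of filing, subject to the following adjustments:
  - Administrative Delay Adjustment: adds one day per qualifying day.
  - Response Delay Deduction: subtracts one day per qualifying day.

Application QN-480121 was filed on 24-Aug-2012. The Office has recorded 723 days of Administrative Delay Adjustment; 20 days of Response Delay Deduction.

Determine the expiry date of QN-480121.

Base term: filing date + 21 years → 24 August 2033.
Administrative Delay Adjustment: +723 days → 17 August 2035.
Response Delay Deduction: −20 days → 28 July 2035.

July 28, 2035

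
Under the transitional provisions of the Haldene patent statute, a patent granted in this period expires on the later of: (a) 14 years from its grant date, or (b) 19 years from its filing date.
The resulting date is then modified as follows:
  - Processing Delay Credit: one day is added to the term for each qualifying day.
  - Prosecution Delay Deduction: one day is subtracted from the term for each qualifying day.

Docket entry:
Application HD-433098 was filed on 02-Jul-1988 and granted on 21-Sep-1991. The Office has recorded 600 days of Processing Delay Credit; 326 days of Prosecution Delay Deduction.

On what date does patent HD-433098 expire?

April 1, 2008

(a) grant + 14 years → 21 September 2005.
(b) filing + 19 years → 2 July 2007.
Later of the two: 2 July 2007.
Processing Delay Credit: +600 days → 21 February 2009.
Prosecution Delay Deduction: −326 days → 1 April 2008.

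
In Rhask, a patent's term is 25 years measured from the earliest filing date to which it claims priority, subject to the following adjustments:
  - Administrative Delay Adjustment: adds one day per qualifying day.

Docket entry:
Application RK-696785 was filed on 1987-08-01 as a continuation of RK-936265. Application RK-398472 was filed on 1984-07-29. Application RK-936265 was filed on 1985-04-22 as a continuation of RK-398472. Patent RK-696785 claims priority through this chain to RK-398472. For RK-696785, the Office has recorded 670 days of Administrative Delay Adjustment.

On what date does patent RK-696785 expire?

May 30, 2011

Earliest priority filing: 29 July 1984.
Base term: 29 July 1984 + 25 years → 29 July 2009.
Administrative Delay Adjustment: +670 days → 30 May 2011.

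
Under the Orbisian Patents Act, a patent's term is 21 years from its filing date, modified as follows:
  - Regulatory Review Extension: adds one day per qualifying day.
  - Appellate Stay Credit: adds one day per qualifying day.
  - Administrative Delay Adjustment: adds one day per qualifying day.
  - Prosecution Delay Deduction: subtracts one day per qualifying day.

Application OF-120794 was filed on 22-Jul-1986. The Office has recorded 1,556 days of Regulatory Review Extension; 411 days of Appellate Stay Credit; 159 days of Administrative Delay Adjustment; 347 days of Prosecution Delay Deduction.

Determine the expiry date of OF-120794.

June 4, 2012

Base term: filing date + 21 years → 22 July 2007.
Regulatory Review Extension: +1556 days → 25 October 2011.
Appellate Stay Credit: +411 days → 9 December 2012.
Administrative Delay Adjustment: +159 days → 17 May 2013.
Prosecution Delay Deduction: −347 days → 4 June 2012.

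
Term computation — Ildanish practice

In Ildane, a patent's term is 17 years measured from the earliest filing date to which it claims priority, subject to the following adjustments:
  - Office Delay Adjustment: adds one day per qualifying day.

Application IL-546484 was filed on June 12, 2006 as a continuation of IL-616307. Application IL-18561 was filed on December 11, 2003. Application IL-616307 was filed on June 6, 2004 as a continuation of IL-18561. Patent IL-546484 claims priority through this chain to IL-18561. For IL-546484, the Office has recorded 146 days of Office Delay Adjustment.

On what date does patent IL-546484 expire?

Earliest priority filing: 11 December 2003.
Base term: 11 December 2003 + 17 years → 11 December 2020.
Office Delay Adjustment: +146 days → 6 May 2021.

May 6, 2021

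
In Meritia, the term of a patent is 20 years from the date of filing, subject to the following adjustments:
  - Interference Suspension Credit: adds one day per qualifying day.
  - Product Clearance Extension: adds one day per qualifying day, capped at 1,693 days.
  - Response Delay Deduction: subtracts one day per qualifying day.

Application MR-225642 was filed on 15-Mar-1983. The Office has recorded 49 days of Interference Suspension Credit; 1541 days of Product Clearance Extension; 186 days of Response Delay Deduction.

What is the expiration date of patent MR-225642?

2007-01-17

Base term: filing date + 20 years → 15 March 2003.
Interference Suspension Credit: +49 days → 3 May 2003.
Product Clearance Extension: 1541 days (within the 1693-day cap) → +1541 days → 22 July 2007.
Response Delay Deduction: −186 days → 17 January 2007.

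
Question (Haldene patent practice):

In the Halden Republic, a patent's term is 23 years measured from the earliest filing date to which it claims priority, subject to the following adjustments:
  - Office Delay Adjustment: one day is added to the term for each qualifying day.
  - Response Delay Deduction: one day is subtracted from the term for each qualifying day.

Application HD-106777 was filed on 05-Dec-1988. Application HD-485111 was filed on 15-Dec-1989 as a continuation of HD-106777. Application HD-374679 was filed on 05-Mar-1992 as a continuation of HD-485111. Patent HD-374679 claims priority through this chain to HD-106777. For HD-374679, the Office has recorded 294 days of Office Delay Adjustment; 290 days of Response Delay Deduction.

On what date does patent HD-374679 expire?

2011-12-09

Earliest priority filing: 5 December 1988.
Base term: 5 December 1988 + 23 years → 5 December 2011.
Office Delay Adjustment: +294 days → 24 September 2012.
Response Delay Deduction: −290 days → 9 December 2011.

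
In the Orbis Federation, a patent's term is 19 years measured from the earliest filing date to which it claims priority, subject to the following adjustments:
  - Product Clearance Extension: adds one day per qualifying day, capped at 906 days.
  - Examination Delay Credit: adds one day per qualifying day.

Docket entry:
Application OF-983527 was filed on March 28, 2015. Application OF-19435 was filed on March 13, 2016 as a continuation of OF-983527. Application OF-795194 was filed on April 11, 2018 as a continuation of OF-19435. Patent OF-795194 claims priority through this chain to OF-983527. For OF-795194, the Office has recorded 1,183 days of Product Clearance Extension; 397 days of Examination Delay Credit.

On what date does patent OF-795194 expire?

Earliest priority filing: 28 March 2015.
Base term: 28 March 2015 + 19 years → 28 March 2034.
Product Clearance Extension: 1183 days claimed exceeds the 906-day cap, so +906 days → 19 September 2036.
Examination Delay Credit: +397 days → 21 October 2037.

October 21, 2037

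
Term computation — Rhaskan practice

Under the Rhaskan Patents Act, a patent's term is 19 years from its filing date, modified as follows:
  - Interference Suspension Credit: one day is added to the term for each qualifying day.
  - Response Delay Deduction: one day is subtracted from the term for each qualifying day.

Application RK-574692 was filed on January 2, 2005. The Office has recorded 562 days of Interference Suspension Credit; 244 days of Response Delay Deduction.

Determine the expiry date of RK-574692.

Base term: filing date + 19 years → 2 January 2024.
Interference Suspension Credit: +562 days → 17 July 2025.
Response Delay Deduction: −244 days → 15 November 2024.

November 15, 2024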